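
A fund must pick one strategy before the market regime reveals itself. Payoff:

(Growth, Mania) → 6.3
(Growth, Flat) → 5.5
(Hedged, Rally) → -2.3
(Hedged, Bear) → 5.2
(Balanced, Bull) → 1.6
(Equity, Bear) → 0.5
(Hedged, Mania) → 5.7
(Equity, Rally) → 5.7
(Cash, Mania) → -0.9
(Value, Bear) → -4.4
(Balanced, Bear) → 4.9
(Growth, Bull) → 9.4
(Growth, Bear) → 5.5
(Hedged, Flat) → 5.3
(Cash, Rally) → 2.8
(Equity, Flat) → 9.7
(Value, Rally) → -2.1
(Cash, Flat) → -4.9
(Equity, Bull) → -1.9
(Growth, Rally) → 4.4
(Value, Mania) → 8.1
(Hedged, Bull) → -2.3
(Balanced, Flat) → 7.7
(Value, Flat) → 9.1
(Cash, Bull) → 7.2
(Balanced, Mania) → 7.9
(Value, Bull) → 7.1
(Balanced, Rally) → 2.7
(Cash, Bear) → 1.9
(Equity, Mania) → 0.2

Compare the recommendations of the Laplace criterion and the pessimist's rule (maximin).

Row averages: Hedged=2.32, Balanced=4.96, Growth=6.22, Equity=2.84, Value=3.56, Cash=1.22
Highest average = 6.22 → Growth.
Row minima: Hedged=-2.3, Balanced=1.6, Growth=4.4, Equity=-1.9, Value=-4.4, Cash=-4.9
Best worst-case = 4.4 → Growth.

laplace → Growth; maximin → Growth (agree)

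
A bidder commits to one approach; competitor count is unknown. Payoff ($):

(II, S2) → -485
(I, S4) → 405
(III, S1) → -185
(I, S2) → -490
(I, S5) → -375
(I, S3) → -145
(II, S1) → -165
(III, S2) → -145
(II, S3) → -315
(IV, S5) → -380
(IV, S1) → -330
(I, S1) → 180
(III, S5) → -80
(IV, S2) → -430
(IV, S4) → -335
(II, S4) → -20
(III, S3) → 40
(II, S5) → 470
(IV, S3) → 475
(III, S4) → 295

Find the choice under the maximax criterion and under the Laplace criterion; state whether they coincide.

Row maxima: I=405, II=470, III=295, IV=475
Best best-case = 475 → IV.
Row averages: I=-85, II=-103, III=-15, IV=-200
Highest average = -15 → III.

maximax → IV; laplace → III (disagree)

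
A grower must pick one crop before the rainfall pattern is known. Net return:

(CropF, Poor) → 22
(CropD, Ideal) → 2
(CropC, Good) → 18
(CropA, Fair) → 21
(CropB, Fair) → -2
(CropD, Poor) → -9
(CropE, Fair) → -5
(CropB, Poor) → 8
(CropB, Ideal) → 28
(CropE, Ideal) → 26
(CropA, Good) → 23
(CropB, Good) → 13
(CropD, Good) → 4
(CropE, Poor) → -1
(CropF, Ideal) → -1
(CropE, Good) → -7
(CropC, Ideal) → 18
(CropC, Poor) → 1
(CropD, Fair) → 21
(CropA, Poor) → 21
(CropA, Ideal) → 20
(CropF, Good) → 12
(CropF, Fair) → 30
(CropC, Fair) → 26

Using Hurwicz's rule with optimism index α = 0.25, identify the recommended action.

CropD: 0.25·21 + 0.75·(-9) = -1.5
CropB: 0.25·28 + 0.75·(-2) = 5.5
CropC: 0.25·26 + 0.75·1 = 7.25
CropF: 0.25·30 + 0.75·(-1) = 6.75
CropE: 0.25·26 + 0.75·(-7) = 1.25
CropA: 0.25·23 + 0.75·20 = 20.75
Highest Hurwicz score = 20.75 → CropA.

CropA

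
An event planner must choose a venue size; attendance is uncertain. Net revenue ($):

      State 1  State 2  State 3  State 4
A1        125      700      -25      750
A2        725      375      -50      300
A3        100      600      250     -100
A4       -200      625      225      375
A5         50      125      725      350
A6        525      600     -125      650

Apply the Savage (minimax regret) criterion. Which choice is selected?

Column bests: State 1=725, State 2=700, State 3=725, State 4=750.
A1 regrets: 600, 0, 750, 0 → max 750
A2 regrets: 0, 325, 775, 450 → max 775
A3 regrets: 625, 100, 475, 850 → max 850
A4 regrets: 925, 75, 500, 375 → max 925
A5 regrets: 675, 575, 0, 400 → max 675
A6 regrets: 200, 100, 850, 100 → max 850
Smallest max regret = 675 → A5.

A5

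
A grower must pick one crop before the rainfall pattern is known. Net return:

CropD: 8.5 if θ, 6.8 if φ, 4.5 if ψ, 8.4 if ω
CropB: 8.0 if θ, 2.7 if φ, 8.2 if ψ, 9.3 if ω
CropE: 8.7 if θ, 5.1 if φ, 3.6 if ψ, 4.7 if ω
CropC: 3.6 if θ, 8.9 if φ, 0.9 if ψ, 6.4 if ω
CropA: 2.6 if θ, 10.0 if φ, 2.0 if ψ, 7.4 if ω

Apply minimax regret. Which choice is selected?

Column bests: θ=8.7, φ=10.0, ψ=8.2, ω=9.3.
CropD regrets: 0.2, 3.2, 3.7, 0.9 → max 3.7
CropB regrets: 0.7, 7.3, 0.0, 0.0 → max 7.3
CropE regrets: 0.0, 4.9, 4.6, 4.6 → max 4.9
CropC regrets: 5.1, 1.1, 7.3, 2.9 → max 7.3
CropA regrets: 6.1, 0.0, 6.2, 1.9 → max 6.2
Smallest max regret = 3.7 → CropD.

CropD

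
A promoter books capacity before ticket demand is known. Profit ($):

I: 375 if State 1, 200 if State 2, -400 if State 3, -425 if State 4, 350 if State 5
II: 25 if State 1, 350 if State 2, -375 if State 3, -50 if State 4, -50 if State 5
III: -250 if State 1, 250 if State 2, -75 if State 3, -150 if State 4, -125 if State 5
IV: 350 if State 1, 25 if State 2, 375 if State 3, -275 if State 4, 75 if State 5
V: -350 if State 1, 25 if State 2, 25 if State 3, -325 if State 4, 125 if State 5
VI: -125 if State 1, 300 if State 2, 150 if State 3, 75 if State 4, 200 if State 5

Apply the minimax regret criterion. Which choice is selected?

Column bests: State 1=375, State 2=350, State 3=375, State 4=75, State 5=350.
I regrets: 0, 150, 775, 500, 0 → max 775
II regrets: 350, 0, 750, 125, 400 → max 750
III regrets: 625, 100, 450, 225, 475 → max 625
IV regrets: 25, 325, 0, 350, 275 → max 350
V regrets: 725, 325, 350, 400, 225 → max 725
VI regrets: 500, 50, 225, 0, 150 → max 500
Smallest max regret = 350 → IV.

IV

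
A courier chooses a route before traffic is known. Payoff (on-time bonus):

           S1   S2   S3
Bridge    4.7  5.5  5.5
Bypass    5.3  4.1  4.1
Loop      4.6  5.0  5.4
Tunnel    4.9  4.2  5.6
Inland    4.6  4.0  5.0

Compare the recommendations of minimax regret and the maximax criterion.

minimax regret → Bridge; maximax → Tunnel (disagree)

Column bests: S1=5.3, S2=5.5, S3=5.6.
Bridge regrets: 0.6, 0.0, 0.1 → max 0.6
Bypass regrets: 0.0, 1.4, 1.5 → max 1.5
Loop regrets: 0.7, 0.5, 0.2 → max 0.7
Tunnel regrets: 0.4, 1.3, 0.0 → max 1.3
Inland regrets: 0.7, 1.5, 0.6 → max 1.5
Smallest max regret = 0.6 → Bridge.
Row maxima: Bridge=5.5, Bypass=5.3, Loop=5.4, Tunnel=5.6, Inland=5.0
Best best-case = 5.6 → Tunnel.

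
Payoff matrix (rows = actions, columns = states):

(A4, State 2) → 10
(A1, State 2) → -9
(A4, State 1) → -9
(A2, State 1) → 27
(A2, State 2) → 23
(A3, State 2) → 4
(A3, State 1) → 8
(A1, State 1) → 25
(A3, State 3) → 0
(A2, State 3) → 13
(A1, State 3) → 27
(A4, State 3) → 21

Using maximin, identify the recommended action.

Row minima: A1=-9, A2=13, A3=0, A4=-9
Best worst-case = 13 → A2.

A2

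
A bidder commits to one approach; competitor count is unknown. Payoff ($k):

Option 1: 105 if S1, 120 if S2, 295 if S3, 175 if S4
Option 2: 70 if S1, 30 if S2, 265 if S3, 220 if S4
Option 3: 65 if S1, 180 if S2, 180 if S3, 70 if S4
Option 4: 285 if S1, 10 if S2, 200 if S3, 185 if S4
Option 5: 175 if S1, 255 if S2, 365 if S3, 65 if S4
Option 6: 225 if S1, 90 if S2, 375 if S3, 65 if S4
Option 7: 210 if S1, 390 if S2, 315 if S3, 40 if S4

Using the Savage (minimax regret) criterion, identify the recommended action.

Column bests: S1=285, S2=390, S3=375, S4=220.
Option 1 regrets: 180, 270, 80, 45 → max 270
Option 2 regrets: 215, 360, 110, 0 → max 360
Option 3 regrets: 220, 210, 195, 150 → max 220
Option 4 regrets: 0, 380, 175, 35 → max 380
Option 5 regrets: 110, 135, 10, 155 → max 155
Option 6 regrets: 60, 300, 0, 155 → max 300
Option 7 regrets: 75, 0, 60, 180 → max 180
Smallest max regret = 155 → Option 5.

Option 5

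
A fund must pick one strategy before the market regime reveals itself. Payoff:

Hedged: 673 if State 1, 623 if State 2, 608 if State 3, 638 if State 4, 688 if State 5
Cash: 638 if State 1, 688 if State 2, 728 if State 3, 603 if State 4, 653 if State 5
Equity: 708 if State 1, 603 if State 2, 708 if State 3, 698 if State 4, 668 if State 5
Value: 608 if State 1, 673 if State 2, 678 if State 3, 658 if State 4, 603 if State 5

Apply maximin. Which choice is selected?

Row minima: Hedged=608, Cash=603, Equity=603, Value=603
Best worst-case = 608 → Hedged.

Hedged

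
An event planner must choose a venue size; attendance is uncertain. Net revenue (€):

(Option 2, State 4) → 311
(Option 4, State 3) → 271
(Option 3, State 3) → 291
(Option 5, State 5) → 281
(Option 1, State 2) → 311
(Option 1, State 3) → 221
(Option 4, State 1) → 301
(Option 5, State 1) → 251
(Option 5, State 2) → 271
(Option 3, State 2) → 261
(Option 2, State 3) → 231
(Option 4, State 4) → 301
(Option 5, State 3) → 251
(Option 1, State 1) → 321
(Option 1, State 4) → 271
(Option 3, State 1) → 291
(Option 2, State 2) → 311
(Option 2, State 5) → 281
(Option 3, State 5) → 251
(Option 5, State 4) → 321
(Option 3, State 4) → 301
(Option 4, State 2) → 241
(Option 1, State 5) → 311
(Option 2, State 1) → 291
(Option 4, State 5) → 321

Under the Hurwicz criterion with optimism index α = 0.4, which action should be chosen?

Option 1: 0.4·321 + 0.6·221 = 261
Option 2: 0.4·311 + 0.6·231 = 263
Option 3: 0.4·301 + 0.6·251 = 271
Option 4: 0.4·321 + 0.6·241 = 273
Option 5: 0.4·321 + 0.6·251 = 279
Highest Hurwicz score = 279 → Option 5.

Option 5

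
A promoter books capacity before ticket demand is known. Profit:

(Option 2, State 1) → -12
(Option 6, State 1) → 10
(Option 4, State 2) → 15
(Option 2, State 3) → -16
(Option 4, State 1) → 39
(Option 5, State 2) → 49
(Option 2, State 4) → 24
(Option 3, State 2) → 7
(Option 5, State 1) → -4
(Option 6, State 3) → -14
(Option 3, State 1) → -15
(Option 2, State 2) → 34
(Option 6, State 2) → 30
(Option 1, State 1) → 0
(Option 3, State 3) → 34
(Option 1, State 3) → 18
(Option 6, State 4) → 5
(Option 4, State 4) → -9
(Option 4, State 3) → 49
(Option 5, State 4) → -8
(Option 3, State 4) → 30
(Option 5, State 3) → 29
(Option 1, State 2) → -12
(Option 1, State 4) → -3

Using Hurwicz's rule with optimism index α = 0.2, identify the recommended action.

Option 1: 0.2·18 + 0.8·(-12) = -6
Option 2: 0.2·34 + 0.8·(-16) = -6
Option 3: 0.2·34 + 0.8·(-15) = -5.2
Option 4: 0.2·49 + 0.8·(-9) = 2.6
Option 5: 0.2·49 + 0.8·(-8) = 3.4
Option 6: 0.2·30 + 0.8·(-14) = -5.2
Highest Hurwicz score = 3.4 → Option 5.

Option 5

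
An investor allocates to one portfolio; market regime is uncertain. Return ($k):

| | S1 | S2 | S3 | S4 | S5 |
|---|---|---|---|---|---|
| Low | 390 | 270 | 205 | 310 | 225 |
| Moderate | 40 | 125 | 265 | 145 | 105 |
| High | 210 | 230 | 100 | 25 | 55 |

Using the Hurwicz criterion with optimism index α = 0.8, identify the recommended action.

Low

Low: 0.8·390 + 0.2·205 = 353
Moderate: 0.8·265 + 0.2·40 = 220
High: 0.8·230 + 0.2·25 = 189
Highest Hurwicz score = 353 → Low.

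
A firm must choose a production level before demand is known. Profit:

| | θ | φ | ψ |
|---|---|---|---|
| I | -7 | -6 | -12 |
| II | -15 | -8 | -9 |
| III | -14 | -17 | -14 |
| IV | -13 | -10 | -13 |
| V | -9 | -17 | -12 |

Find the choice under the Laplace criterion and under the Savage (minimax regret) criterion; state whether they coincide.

laplace → I; minimax regret → I (agree)

Row averages: I=-25/3, II=-32/3, III=-15, IV=-12, V=-38/3
Highest average = -25/3 → I.
Column bests: θ=-7, φ=-6, ψ=-9.
I regrets: 0, 0, 3 → max 3
II regrets: 8, 2, 0 → max 8
III regrets: 7, 11, 5 → max 11
IV regrets: 6, 4, 4 → max 6
V regrets: 2, 11, 3 → max 11
Smallest max regret = 3 → I.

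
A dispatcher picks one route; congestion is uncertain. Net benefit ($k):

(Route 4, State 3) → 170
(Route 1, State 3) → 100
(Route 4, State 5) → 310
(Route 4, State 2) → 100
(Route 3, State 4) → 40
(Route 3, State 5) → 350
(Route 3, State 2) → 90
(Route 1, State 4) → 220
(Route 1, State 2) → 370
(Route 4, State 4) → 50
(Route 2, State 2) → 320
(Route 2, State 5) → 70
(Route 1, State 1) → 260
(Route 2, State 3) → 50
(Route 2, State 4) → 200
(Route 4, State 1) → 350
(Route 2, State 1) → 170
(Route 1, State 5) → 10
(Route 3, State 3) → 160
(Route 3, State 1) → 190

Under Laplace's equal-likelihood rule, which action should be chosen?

Row averages: Route 1=192, Route 2=162, Route 3=166, Route 4=196
Highest average = 196 → Route 4.

Route 4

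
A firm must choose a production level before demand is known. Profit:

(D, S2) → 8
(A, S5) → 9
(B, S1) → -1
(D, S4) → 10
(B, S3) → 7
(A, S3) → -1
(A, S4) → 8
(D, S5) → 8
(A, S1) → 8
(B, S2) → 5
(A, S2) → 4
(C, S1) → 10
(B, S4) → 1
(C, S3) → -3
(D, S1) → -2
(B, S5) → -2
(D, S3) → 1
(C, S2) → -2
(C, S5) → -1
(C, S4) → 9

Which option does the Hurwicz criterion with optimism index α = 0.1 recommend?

A: 0.1·9 + 0.9·(-1) = 0
B: 0.1·7 + 0.9·(-2) = -1.1
C: 0.1·10 + 0.9·(-3) = -1.7
D: 0.1·10 + 0.9·(-2) = -0.8
Highest Hurwicz score = 0 → A.

A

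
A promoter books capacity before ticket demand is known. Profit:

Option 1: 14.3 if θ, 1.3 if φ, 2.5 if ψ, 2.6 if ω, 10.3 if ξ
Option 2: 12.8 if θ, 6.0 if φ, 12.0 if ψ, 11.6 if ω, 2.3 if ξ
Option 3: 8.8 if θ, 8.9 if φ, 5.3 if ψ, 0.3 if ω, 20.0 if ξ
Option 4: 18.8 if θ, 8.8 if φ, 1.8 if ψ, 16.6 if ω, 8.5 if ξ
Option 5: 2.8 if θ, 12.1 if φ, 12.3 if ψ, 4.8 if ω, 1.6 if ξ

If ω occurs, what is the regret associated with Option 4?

0.0

Best payoff under ω is 16.6.
Regret = 16.6 − 16.6 = 0.0.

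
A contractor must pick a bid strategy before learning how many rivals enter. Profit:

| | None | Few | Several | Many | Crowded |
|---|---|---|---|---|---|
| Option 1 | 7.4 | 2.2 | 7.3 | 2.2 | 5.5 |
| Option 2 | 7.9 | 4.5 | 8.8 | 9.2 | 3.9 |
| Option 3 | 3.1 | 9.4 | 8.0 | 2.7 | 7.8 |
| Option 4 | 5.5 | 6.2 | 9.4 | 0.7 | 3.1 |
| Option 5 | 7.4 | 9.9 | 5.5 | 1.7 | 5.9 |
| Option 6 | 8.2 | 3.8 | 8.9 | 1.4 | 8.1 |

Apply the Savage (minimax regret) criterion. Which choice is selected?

Option 2

Column bests: None=8.2, Few=9.9, Several=9.4, Many=9.2, Crowded=8.1.
Option 1 regrets: 0.8, 7.7, 2.1, 7.0, 2.6 → max 7.7
Option 2 regrets: 0.3, 5.4, 0.6, 0.0, 4.2 → max 5.4
Option 3 regrets: 5.1, 0.5, 1.4, 6.5, 0.3 → max 6.5
Option 4 regrets: 2.7, 3.7, 0.0, 8.5, 5.0 → max 8.5
Option 5 regrets: 0.8, 0.0, 3.9, 7.5, 2.2 → max 7.5
Option 6 regrets: 0.0, 6.1, 0.5, 7.8, 0.0 → max 7.8
Smallest max regret = 5.4 → Option 2.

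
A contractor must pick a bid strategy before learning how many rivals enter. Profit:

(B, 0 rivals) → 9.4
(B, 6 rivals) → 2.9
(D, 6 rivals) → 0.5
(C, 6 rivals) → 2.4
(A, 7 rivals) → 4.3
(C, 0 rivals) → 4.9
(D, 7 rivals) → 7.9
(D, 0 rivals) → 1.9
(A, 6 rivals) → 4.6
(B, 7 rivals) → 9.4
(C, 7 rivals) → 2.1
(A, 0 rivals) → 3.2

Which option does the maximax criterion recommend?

B

Row maxima: A=4.6, B=9.4, C=4.9, D=7.9
Best best-case = 9.4 → B.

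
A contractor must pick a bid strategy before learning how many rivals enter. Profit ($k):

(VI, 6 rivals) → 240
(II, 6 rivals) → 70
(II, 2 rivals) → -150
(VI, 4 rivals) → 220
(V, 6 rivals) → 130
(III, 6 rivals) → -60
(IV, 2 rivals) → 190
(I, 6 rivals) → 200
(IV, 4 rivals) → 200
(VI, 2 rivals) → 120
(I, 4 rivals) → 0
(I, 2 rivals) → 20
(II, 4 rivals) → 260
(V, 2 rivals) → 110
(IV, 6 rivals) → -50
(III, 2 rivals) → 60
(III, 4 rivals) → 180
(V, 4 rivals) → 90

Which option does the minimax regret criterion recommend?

Column bests: 2 rivals=190, 4 rivals=260, 6 rivals=240.
I regrets: 170, 260, 40 → max 260
II regrets: 340, 0, 170 → max 340
III regrets: 130, 80, 300 → max 300
IV regrets: 0, 60, 290 → max 290
V regrets: 80, 170, 110 → max 170
VI regrets: 70, 40, 0 → max 70
Smallest max regret = 70 → VI.

VI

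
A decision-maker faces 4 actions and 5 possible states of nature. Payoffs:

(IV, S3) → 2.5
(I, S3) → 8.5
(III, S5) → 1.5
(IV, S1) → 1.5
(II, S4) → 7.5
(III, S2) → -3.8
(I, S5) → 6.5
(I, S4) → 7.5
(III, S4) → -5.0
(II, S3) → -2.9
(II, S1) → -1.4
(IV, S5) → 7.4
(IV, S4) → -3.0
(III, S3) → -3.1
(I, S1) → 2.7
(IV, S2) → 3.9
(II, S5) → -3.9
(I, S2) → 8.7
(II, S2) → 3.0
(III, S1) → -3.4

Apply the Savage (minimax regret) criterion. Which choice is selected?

I

Column bests: S1=2.7, S2=8.7, S3=8.5, S4=7.5, S5=7.4.
I regrets: 0.0, 0.0, 0.0, 0.0, 0.9 → max 0.9
II regrets: 4.1, 5.7, 11.4, 0.0, 11.3 → max 11.4
III regrets: 6.1, 12.5, 11.6, 12.5, 5.9 → max 12.5
IV regrets: 1.2, 4.8, 6.0, 10.5, 0.0 → max 10.5
Smallest max regret = 0.9 → I.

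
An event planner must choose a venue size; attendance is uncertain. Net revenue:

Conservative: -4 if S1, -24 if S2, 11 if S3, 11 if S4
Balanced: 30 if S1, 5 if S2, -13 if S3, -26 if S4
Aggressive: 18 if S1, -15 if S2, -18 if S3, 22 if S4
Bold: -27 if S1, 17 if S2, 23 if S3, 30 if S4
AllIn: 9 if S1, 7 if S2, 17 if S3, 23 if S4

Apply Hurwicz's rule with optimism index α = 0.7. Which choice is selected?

Conservative: 0.7·11 + 0.3·(-24) = 0.5
Balanced: 0.7·30 + 0.3·(-26) = 13.2
Aggressive: 0.7·22 + 0.3·(-18) = 10
Bold: 0.7·30 + 0.3·(-27) = 12.9
AllIn: 0.7·23 + 0.3·7 = 18.2
Highest Hurwicz score = 18.2 → AllIn.

AllIn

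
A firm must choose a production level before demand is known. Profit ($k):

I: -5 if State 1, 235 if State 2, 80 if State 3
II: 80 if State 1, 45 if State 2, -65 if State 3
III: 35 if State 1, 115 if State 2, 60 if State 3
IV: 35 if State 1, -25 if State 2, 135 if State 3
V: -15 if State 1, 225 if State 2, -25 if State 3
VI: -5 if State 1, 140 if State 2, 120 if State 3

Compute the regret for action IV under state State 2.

Best payoff under State 2 is 235.
Regret = 235 − (-25) = 260.

260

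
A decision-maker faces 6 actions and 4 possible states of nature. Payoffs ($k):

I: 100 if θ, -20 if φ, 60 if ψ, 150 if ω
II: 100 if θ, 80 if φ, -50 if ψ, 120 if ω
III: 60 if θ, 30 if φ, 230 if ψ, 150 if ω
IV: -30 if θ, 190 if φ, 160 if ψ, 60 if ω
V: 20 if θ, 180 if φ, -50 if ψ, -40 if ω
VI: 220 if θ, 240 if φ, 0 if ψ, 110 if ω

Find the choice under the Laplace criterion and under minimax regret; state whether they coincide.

laplace → VI; minimax regret → III (disagree)

Row averages: I=72.5, II=62.5, III=117.5, IV=95, V=27.5, VI=142.5
Highest average = 142.5 → VI.
Column bests: θ=220, φ=240, ψ=230, ω=150.
I regrets: 120, 260, 170, 0 → max 260
II regrets: 120, 160, 280, 30 → max 280
III regrets: 160, 210, 0, 0 → max 210
IV regrets: 250, 50, 70, 90 → max 250
V regrets: 200, 60, 280, 190 → max 280
VI regrets: 0, 0, 230, 40 → max 230
Smallest max regret = 210 → III.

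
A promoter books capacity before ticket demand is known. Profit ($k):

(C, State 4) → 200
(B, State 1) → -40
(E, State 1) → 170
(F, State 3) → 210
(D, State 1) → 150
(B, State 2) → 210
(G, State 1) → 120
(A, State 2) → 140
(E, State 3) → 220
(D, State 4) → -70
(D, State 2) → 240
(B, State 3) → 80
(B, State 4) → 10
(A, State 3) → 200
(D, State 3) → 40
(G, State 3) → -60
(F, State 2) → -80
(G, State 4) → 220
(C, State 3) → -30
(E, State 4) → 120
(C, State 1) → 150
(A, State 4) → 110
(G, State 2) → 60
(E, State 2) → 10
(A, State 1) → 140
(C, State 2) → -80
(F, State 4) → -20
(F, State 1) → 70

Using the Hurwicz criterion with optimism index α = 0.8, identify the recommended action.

A: 0.8·200 + 0.2·110 = 182
B: 0.8·210 + 0.2·(-40) = 160
C: 0.8·200 + 0.2·(-80) = 144
D: 0.8·240 + 0.2·(-70) = 178
E: 0.8·220 + 0.2·10 = 178
F: 0.8·210 + 0.2·(-80) = 152
G: 0.8·220 + 0.2·(-60) = 164
Highest Hurwicz score = 182 → A.

A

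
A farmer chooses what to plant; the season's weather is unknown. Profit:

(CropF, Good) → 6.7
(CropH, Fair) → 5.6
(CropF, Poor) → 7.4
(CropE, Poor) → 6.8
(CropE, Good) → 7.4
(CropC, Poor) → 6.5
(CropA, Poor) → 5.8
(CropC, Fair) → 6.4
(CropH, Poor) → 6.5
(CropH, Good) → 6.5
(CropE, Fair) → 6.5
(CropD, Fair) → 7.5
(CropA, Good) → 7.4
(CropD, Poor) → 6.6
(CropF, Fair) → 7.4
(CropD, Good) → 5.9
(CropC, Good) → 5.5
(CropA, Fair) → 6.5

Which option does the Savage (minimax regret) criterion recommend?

Column bests: Poor=7.4, Fair=7.5, Good=7.4.
CropF regrets: 0.0, 0.1, 0.7 → max 0.7
CropC regrets: 0.9, 1.1, 1.9 → max 1.9
CropH regrets: 0.9, 1.9, 0.9 → max 1.9
CropA regrets: 1.6, 1.0, 0.0 → max 1.6
CropD regrets: 0.8, 0.0, 1.5 → max 1.5
CropE regrets: 0.6, 1.0, 0.0 → max 1.0
Smallest max regret = 0.7 → CropF.

CropF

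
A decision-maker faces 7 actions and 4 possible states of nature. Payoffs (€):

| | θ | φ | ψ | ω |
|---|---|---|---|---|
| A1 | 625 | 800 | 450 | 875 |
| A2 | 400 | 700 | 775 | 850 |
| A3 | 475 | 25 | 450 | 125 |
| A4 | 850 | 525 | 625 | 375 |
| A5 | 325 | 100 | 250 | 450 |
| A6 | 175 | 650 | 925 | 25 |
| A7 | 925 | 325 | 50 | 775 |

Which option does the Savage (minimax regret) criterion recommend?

A1

Column bests: θ=925, φ=800, ψ=925, ω=875.
A1 regrets: 300, 0, 475, 0 → max 475
A2 regrets: 525, 100, 150, 25 → max 525
A3 regrets: 450, 775, 475, 750 → max 775
A4 regrets: 75, 275, 300, 500 → max 500
A5 regrets: 600, 700, 675, 425 → max 700
A6 regrets: 750, 150, 0, 850 → max 850
A7 regrets: 0, 475, 875, 100 → max 875
Smallest max regret = 475 → A1.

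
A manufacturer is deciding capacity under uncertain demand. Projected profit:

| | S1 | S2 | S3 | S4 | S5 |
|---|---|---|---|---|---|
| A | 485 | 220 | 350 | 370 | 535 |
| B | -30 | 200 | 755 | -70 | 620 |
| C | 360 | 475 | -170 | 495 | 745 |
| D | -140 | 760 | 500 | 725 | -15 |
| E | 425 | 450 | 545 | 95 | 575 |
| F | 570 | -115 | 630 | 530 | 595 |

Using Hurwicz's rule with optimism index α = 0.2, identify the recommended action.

A: 0.2·535 + 0.8·220 = 283
B: 0.2·755 + 0.8·(-70) = 95
C: 0.2·745 + 0.8·(-170) = 13
D: 0.2·760 + 0.8·(-140) = 40
E: 0.2·575 + 0.8·95 = 191
F: 0.2·630 + 0.8·(-115) = 34
Highest Hurwicz score = 283 → A.

A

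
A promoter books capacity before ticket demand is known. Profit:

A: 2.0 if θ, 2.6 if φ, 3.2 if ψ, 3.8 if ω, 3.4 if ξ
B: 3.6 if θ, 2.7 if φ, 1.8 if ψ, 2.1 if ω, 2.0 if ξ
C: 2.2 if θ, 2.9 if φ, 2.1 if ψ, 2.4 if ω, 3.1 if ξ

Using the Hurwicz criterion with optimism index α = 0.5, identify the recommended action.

A

A: 0.5·3.8 + 0.5·2.0 = 2.9
B: 0.5·3.6 + 0.5·1.8 = 2.7
C: 0.5·3.1 + 0.5·2.1 = 2.6
Highest Hurwicz score = 2.9 → A.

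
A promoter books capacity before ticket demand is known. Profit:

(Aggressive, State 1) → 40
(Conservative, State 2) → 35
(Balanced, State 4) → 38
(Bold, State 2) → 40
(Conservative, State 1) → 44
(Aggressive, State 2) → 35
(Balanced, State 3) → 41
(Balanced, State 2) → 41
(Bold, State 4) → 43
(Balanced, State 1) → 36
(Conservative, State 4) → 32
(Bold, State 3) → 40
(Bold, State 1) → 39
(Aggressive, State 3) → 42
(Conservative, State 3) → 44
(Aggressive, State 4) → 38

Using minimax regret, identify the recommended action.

Column bests: State 1=44, State 2=41, State 3=44, State 4=43.
Conservative regrets: 0, 6, 0, 11 → max 11
Balanced regrets: 8, 0, 3, 5 → max 8
Aggressive regrets: 4, 6, 2, 5 → max 6
Bold regrets: 5, 1, 4, 0 → max 5
Smallest max regret = 5 → Bold.

Bold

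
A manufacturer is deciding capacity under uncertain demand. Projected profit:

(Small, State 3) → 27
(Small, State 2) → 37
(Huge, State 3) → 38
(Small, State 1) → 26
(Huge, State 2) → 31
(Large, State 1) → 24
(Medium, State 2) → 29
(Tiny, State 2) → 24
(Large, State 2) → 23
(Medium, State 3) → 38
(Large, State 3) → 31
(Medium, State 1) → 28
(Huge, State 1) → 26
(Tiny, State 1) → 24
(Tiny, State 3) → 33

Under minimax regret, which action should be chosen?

Column bests: State 1=28, State 2=37, State 3=38.
Tiny regrets: 4, 13, 5 → max 13
Small regrets: 2, 0, 11 → max 11
Medium regrets: 0, 8, 0 → max 8
Large regrets: 4, 14, 7 → max 14
Huge regrets: 2, 6, 0 → max 6
Smallest max regret = 6 → Huge.

Huge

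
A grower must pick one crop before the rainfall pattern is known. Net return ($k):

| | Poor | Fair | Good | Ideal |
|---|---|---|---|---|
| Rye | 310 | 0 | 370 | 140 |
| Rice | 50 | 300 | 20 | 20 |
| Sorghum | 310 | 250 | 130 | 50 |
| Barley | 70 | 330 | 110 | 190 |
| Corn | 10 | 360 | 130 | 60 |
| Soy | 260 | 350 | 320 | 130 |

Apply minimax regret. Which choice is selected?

Soy

Column bests: Poor=310, Fair=360, Good=370, Ideal=190.
Rye regrets: 0, 360, 0, 50 → max 360
Rice regrets: 260, 60, 350, 170 → max 350
Sorghum regrets: 0, 110, 240, 140 → max 240
Barley regrets: 240, 30, 260, 0 → max 260
Corn regrets: 300, 0, 240, 130 → max 300
Soy regrets: 50, 10, 50, 60 → max 60
Smallest max regret = 60 → Soy.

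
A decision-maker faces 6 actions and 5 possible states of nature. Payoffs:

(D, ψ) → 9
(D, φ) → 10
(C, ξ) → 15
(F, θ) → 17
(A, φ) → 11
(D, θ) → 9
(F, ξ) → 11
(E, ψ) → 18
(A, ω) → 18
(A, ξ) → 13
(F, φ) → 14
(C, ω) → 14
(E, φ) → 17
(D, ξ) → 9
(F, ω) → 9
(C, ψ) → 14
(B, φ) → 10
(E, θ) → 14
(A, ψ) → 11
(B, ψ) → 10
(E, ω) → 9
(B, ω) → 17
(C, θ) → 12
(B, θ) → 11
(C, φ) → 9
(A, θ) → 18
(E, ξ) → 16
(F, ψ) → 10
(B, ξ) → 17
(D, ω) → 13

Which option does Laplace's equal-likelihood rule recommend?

E

Row averages: A=14.2, B=13, C=12.8, D=10, E=14.8, F=12.2
Highest average = 14.8 → E.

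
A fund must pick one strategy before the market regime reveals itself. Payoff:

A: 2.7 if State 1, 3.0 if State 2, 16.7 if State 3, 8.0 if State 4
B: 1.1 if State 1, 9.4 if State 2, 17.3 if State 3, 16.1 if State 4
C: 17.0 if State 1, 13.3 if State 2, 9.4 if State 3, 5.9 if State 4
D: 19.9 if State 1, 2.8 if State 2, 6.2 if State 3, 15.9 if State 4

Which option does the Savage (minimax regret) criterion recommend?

Column bests: State 1=19.9, State 2=13.3, State 3=17.3, State 4=16.1.
A regrets: 17.2, 10.3, 0.6, 8.1 → max 17.2
B regrets: 18.8, 3.9, 0.0, 0.0 → max 18.8
C regrets: 2.9, 0.0, 7.9, 10.2 → max 10.2
D regrets: 0.0, 10.5, 11.1, 0.2 → max 11.1
Smallest max regret = 10.2 → C.

C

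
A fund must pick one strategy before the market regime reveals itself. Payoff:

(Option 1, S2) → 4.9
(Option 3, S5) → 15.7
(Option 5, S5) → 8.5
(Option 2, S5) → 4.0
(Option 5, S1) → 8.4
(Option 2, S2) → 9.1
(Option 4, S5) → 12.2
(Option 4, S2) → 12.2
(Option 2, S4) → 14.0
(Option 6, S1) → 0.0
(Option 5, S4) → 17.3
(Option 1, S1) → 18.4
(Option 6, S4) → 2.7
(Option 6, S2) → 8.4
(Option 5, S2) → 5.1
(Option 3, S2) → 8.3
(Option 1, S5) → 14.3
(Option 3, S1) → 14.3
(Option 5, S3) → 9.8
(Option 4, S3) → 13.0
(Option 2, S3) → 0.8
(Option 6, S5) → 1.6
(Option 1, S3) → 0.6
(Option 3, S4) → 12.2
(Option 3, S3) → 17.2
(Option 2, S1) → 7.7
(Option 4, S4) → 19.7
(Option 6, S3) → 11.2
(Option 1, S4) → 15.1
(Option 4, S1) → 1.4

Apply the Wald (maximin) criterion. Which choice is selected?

Option 3

Row minima: Option 1=0.6, Option 2=0.8, Option 3=8.3, Option 4=1.4, Option 5=5.1, Option 6=0.0
Best worst-case = 8.3 → Option 3.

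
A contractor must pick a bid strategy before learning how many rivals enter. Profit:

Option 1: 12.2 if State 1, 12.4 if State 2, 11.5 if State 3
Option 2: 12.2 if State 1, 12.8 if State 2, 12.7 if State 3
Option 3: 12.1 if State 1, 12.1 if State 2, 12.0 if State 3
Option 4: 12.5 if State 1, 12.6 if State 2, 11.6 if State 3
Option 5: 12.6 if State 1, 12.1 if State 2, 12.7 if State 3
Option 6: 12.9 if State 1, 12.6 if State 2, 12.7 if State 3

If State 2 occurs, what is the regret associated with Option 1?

0.4

Best payoff under State 2 is 12.8.
Regret = 12.8 − 12.4 = 0.4.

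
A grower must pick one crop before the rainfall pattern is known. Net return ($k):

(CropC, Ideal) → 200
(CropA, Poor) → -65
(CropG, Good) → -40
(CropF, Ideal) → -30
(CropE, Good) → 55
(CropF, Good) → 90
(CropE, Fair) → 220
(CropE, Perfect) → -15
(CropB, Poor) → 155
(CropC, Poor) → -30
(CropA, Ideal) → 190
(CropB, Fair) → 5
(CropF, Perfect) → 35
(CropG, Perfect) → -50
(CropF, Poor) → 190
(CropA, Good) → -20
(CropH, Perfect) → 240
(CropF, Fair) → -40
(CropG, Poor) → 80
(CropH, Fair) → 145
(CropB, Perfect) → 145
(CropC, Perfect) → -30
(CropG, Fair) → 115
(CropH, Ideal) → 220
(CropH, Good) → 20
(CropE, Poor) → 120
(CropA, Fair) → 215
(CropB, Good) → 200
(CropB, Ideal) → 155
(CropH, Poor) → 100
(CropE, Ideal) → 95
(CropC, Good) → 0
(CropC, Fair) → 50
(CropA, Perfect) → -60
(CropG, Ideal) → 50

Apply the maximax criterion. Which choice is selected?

CropH

Row maxima: CropH=240, CropB=200, CropE=220, CropG=115, CropA=215, CropF=190, CropC=200
Best best-case = 240 → CropH.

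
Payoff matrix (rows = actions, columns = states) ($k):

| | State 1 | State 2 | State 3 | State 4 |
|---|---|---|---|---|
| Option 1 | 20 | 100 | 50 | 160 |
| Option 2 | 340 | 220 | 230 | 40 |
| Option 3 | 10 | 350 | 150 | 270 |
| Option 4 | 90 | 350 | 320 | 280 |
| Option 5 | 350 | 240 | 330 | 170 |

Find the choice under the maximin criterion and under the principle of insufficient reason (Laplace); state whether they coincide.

maximin → Option 5; laplace → Option 5 (agree)

Row minima: Option 1=20, Option 2=40, Option 3=10, Option 4=90, Option 5=170
Best worst-case = 170 → Option 5.
Row averages: Option 1=82.5, Option 2=207.5, Option 3=195, Option 4=260, Option 5=272.5
Highest average = 272.5 → Option 5.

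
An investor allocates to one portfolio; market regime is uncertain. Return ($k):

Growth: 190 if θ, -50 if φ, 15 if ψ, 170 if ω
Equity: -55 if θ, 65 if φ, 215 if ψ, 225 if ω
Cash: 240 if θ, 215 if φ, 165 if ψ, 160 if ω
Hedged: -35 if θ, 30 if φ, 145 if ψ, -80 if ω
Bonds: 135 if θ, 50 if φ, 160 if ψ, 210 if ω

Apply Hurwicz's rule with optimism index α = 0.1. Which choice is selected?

Cash

Growth: 0.1·190 + 0.9·(-50) = -26
Equity: 0.1·225 + 0.9·(-55) = -27
Cash: 0.1·240 + 0.9·160 = 168
Hedged: 0.1·145 + 0.9·(-80) = -57.5
Bonds: 0.1·210 + 0.9·50 = 66
Highest Hurwicz score = 168 → Cash.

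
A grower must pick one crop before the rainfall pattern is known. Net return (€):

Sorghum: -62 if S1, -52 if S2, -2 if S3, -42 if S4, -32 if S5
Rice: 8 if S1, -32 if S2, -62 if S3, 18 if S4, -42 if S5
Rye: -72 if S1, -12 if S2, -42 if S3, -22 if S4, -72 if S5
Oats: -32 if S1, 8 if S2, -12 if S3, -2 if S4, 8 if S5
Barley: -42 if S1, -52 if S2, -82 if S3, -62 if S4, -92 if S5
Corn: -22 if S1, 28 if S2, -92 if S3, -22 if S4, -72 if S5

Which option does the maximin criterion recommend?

Row minima: Sorghum=-62, Rice=-62, Rye=-72, Oats=-32, Barley=-92, Corn=-92
Best worst-case = -32 → Oats.

Oats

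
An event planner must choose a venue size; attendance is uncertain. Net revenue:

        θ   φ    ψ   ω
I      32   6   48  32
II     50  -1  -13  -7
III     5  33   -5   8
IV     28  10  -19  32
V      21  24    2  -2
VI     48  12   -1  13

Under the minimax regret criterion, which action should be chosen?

Column bests: θ=50, φ=33, ψ=48, ω=32.
I regrets: 18, 27, 0, 0 → max 27
II regrets: 0, 34, 61, 39 → max 61
III regrets: 45, 0, 53, 24 → max 53
IV regrets: 22, 23, 67, 0 → max 67
V regrets: 29, 9, 46, 34 → max 46
VI regrets: 2, 21, 49, 19 → max 49
Smallest max regret = 27 → I.

I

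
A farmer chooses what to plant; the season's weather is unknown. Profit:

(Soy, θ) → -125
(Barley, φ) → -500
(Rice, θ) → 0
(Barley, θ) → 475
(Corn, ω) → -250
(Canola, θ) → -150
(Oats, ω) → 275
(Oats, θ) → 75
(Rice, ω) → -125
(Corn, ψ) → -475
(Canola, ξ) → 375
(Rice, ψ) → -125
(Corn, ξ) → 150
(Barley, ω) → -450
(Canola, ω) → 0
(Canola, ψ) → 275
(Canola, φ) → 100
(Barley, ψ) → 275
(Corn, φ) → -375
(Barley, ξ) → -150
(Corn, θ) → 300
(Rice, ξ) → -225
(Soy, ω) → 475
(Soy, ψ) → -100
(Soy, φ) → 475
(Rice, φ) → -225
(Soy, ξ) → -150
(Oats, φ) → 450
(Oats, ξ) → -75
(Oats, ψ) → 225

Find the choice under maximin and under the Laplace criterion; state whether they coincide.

maximin → Oats; laplace → Oats (agree)

Row minima: Soy=-150, Barley=-500, Canola=-150, Corn=-475, Rice=-225, Oats=-75
Best worst-case = -75 → Oats.
Row averages: Soy=115, Barley=-70, Canola=120, Corn=-130, Rice=-140, Oats=190
Highest average = 190 → Oats.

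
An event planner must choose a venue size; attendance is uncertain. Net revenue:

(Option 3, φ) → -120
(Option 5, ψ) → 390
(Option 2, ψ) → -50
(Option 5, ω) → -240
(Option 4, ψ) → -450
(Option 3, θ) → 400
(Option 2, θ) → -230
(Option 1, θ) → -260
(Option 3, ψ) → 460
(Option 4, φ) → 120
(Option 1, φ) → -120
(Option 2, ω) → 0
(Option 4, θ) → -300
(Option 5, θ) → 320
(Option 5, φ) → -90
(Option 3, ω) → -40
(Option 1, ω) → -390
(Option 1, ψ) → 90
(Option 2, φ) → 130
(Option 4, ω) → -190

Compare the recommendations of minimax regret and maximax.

minimax regret → Option 5; maximax → Option 3 (disagree)

Column bests: θ=400, φ=130, ψ=460, ω=0.
Option 1 regrets: 660, 250, 370, 390 → max 660
Option 2 regrets: 630, 0, 510, 0 → max 630
Option 3 regrets: 0, 250, 0, 40 → max 250
Option 4 regrets: 700, 10, 910, 190 → max 910
Option 5 regrets: 80, 220, 70, 240 → max 240
Smallest max regret = 240 → Option 5.
Row maxima: Option 1=90, Option 2=130, Option 3=460, Option 4=120, Option 5=390
Best best-case = 460 → Option 3.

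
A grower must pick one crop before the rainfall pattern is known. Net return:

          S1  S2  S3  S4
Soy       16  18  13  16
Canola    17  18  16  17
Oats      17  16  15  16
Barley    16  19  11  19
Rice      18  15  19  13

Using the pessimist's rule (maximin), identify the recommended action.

Canola

Row minima: Soy=13, Canola=16, Oats=15, Barley=11, Rice=13
Best worst-case = 16 → Canola.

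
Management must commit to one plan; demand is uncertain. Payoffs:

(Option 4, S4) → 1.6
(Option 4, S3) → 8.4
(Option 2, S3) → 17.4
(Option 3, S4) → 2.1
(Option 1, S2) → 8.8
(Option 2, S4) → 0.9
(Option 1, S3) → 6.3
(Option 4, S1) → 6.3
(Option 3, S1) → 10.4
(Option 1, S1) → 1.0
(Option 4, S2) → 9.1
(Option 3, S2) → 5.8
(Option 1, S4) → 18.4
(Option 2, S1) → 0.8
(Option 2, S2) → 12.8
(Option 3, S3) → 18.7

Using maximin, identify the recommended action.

Option 3

Row minima: Option 1=1.0, Option 2=0.8, Option 3=2.1, Option 4=1.6
Best worst-case = 2.1 → Option 3.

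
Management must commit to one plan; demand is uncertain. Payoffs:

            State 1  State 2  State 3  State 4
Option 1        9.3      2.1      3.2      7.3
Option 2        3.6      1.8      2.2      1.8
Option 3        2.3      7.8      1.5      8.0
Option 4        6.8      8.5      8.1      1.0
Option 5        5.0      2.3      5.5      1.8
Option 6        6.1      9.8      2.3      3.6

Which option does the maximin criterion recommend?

Row minima: Option 1=2.1, Option 2=1.8, Option 3=1.5, Option 4=1.0, Option 5=1.8, Option 6=2.3
Best worst-case = 2.3 → Option 6.

Option 6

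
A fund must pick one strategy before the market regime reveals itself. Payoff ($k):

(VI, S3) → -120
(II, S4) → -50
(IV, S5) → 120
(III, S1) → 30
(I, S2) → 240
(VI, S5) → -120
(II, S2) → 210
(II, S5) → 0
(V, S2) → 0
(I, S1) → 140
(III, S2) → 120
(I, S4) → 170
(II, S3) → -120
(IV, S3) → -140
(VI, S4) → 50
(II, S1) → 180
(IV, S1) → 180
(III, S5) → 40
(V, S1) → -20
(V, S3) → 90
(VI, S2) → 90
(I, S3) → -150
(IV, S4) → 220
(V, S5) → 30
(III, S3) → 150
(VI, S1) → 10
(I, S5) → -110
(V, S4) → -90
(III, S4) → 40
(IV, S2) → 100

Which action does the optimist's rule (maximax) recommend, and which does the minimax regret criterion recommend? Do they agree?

maximax → I; minimax regret → III (disagree)

Row maxima: I=240, II=210, III=150, IV=220, V=90, VI=90
Best best-case = 240 → I.
Column bests: S1=180, S2=240, S3=150, S4=220, S5=120.
I regrets: 40, 0, 300, 50, 230 → max 300
II regrets: 0, 30, 270, 270, 120 → max 270
III regrets: 150, 120, 0, 180, 80 → max 180
IV regrets: 0, 140, 290, 0, 0 → max 290
V regrets: 200, 240, 60, 310, 90 → max 310
VI regrets: 170, 150, 270, 170, 240 → max 270
Smallest max regret = 180 → III.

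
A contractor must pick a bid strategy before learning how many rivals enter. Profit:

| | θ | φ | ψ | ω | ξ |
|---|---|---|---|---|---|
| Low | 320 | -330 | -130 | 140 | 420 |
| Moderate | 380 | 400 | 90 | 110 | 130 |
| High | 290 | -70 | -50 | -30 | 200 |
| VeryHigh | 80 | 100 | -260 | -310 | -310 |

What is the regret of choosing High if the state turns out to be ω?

Best payoff under ω is 140.
Regret = 140 − (-30) = 170.

170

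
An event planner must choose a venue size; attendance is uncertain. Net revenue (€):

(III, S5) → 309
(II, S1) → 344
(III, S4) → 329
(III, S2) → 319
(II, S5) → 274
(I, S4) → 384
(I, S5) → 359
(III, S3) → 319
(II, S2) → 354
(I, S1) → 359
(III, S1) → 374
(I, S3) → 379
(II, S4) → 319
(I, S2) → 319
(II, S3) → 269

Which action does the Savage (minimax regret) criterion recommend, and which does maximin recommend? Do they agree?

minimax regret → I; maximin → I (agree)

Column bests: S1=374, S2=354, S3=379, S4=384, S5=359.
I regrets: 15, 35, 0, 0, 0 → max 35
II regrets: 30, 0, 110, 65, 85 → max 110
III regrets: 0, 35, 60, 55, 50 → max 60
Smallest max regret = 35 → I.
Row minima: I=319, II=269, III=309
Best worst-case = 319 → I.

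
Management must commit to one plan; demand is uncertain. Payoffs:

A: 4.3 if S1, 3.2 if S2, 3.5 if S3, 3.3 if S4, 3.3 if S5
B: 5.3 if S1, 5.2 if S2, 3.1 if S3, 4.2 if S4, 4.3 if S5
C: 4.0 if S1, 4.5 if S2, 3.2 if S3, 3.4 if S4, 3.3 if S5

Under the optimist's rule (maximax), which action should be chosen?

Row maxima: A=4.3, B=5.3, C=4.5
Best best-case = 5.3 → B.

B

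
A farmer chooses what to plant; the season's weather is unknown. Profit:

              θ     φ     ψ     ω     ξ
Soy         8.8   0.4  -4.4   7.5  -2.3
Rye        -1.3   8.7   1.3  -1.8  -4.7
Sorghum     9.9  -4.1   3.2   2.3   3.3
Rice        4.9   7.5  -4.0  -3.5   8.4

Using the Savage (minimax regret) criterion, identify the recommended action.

Soy

Column bests: θ=9.9, φ=8.7, ψ=3.2, ω=7.5, ξ=8.4.
Soy regrets: 1.1, 8.3, 7.6, 0.0, 10.7 → max 10.7
Rye regrets: 11.2, 0.0, 1.9, 9.3, 13.1 → max 13.1
Sorghum regrets: 0.0, 12.8, 0.0, 5.2, 5.1 → max 12.8
Rice regrets: 5.0, 1.2, 7.2, 11.0, 0.0 → max 11.0
Smallest max regret = 10.7 → Soy.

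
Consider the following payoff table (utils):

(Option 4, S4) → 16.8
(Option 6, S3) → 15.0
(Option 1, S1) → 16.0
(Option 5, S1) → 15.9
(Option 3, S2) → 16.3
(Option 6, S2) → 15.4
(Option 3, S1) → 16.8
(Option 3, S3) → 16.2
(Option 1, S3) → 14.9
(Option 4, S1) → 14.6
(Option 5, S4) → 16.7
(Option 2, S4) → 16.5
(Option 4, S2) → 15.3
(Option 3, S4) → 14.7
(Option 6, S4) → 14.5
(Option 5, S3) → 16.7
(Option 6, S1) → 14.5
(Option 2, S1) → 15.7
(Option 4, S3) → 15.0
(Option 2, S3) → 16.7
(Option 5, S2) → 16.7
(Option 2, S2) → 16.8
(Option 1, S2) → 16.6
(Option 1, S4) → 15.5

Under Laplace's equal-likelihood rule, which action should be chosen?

Row averages: Option 1=15.75, Option 2=16.425, Option 3=16, Option 4=15.425, Option 5=16.5, Option 6=14.85
Highest average = 16.5 → Option 5.

Option 5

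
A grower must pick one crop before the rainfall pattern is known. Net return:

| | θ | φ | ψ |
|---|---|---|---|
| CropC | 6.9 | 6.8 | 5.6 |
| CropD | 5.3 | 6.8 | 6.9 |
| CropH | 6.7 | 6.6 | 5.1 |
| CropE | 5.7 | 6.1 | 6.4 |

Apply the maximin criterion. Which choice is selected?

Row minima: CropC=5.6, CropD=5.3, CropH=5.1, CropE=5.7
Best worst-case = 5.7 → CropE.

CropE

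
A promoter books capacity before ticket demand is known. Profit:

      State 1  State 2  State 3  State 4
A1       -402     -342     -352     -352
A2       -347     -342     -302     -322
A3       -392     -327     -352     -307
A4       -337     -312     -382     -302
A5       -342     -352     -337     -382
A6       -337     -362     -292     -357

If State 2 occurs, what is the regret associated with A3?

15

Best payoff under State 2 is -312.
Regret = -312 − (-327) = 15.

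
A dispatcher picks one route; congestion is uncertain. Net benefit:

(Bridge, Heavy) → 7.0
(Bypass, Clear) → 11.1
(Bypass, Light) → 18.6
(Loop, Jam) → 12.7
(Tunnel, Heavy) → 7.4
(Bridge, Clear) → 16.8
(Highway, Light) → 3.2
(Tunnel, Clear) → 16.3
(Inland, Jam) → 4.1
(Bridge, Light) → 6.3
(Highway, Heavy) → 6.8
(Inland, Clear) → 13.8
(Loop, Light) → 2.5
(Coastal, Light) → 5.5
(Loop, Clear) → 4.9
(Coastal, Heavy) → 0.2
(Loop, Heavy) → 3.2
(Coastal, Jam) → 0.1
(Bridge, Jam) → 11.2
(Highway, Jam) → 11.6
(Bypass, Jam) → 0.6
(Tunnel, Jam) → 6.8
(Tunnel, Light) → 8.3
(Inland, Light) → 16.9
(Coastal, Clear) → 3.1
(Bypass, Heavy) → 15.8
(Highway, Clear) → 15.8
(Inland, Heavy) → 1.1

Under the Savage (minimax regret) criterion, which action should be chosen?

Column bests: Clear=16.8, Light=18.6, Heavy=15.8, Jam=12.7.
Highway regrets: 1.0, 15.4, 9.0, 1.1 → max 15.4
Bypass regrets: 5.7, 0.0, 0.0, 12.1 → max 12.1
Bridge regrets: 0.0, 12.3, 8.8, 1.5 → max 12.3
Loop regrets: 11.9, 16.1, 12.6, 0.0 → max 16.1
Coastal regrets: 13.7, 13.1, 15.6, 12.6 → max 15.6
Inland regrets: 3.0, 1.7, 14.7, 8.6 → max 14.7
Tunnel regrets: 0.5, 10.3, 8.4, 5.9 → max 10.3
Smallest max regret = 10.3 → Tunnel.

Tunnel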